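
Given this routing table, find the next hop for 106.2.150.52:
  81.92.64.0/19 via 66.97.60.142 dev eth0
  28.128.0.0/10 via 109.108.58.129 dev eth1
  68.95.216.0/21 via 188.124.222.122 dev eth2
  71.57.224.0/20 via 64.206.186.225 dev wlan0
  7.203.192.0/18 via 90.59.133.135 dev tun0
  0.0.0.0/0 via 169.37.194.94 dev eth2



Longest prefix match for 106.2.150.52:
  /19 81.92.64.0: no
  /10 28.128.0.0: no
  /21 68.95.216.0: no
  /20 71.57.224.0: no
  /18 7.203.192.0: no
  /0 0.0.0.0: MATCH
Selected: next-hop 169.37.194.94 via eth2 (matched /0)


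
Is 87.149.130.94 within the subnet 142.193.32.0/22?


Subnet network: 142.193.32.0
Test IP AND mask: 87.149.128.0
No, 87.149.130.94 is not in 142.193.32.0/22


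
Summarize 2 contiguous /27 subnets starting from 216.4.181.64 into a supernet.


Original prefix: /27
Number of subnets: 2 = 2^1
New prefix = 27 - 1 = 26
Supernet: 216.4.181.64/26


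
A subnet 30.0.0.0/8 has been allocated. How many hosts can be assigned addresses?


Host bits = 32 - 8 = 24
Total addresses = 2^24 = 16777216
Usable = total - 2 (network and broadcast)
Usable hosts: 16777214


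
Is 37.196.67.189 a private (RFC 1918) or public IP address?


RFC 1918 private ranges:
  10.0.0.0/8 (10.0.0.0 - 10.255.255.255)
  172.16.0.0/12 (172.16.0.0 - 172.31.255.255)
  192.168.0.0/16 (192.168.0.0 - 192.168.255.255)
Public (not in any RFC 1918 range)


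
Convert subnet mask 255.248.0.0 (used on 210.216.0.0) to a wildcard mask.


Subnet mask: 255.248.0.0
Wildcard = 255.255.255.255 - subnet mask
255 - 255 = 0
255 - 248 = 7
255 - 0 = 255
255 - 0 = 255
Wildcard: 0.7.255.255


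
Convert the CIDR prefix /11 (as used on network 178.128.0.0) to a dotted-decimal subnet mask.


/11 means 11 network bits, 21 host bits
Binary: 11111111111000000000000000000000
Mask: 255.224.0.0


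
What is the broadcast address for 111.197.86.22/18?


Network: 111.197.64.0/18
Host bits = 14
Set all host bits to 1:
Broadcast: 111.197.127.255


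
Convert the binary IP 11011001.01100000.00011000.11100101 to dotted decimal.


11011001 = 217
01100000 = 96
00011000 = 24
11100101 = 229
IP: 217.96.24.229


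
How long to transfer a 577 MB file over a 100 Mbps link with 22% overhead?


Effective throughput = 100 * (1 - 22/100) = 78 Mbps
File size in Mb = 577 * 8 = 4616 Mb
Time = 4616 / 78
Time = 59.1795 seconds


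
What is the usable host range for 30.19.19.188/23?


Network: 30.19.18.0
Broadcast: 30.19.19.255
First usable = network + 1
Last usable = broadcast - 1
Range: 30.19.18.1 to 30.19.19.254


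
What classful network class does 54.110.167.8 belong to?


First octet: 54
Binary: 00110110
0xxxxxxx -> Class A (1-126)
Class A, default mask 255.0.0.0 (/8)


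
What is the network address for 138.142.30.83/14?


IP:   10001010.10001110.00011110.01010011
Mask: 11111111.11111100.00000000.00000000
AND operation:
Net:  10001010.10001100.00000000.00000000
Network: 138.140.0.0/14


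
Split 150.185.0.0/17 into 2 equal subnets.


New prefix = 17 + 1 = 18
Each subnet has 16384 addresses
  150.185.0.0/18
  150.185.64.0/18
Subnets: 150.185.0.0/18, 150.185.64.0/18


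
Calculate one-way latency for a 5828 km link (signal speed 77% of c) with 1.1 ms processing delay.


Speed = 0.77 * 3e5 km/s = 231000 km/s
Propagation delay = 5828 / 231000 = 0.0252 s = 25.2294 ms
Processing delay = 1.1 ms
Total one-way latency = 26.3294 ms


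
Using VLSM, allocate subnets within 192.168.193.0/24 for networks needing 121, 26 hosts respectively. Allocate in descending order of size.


121 hosts -> /25 (126 usable): 192.168.193.0/25
26 hosts -> /27 (30 usable): 192.168.193.128/27
Allocation: 192.168.193.0/25 (121 hosts, 126 usable); 192.168.193.128/27 (26 hosts, 30 usable)


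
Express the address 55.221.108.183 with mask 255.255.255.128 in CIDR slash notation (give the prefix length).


Binary: 11111111.11111111.11111111.10000000
Count leading 1s
Prefix: /25


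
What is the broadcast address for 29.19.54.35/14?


Network: 29.16.0.0/14
Host bits = 18
Set all host bits to 1:
Broadcast: 29.19.255.255


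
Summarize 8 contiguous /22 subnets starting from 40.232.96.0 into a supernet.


Original prefix: /22
Number of subnets: 8 = 2^3
New prefix = 22 - 3 = 19
Supernet: 40.232.96.0/19


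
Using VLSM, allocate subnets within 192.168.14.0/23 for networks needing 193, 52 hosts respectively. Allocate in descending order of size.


193 hosts -> /24 (254 usable): 192.168.14.0/24
52 hosts -> /26 (62 usable): 192.168.15.0/26
Allocation: 192.168.14.0/24 (193 hosts, 254 usable); 192.168.15.0/26 (52 hosts, 62 usable)


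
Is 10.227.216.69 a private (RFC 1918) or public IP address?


RFC 1918 private ranges:
  10.0.0.0/8 (10.0.0.0 - 10.255.255.255)
  172.16.0.0/12 (172.16.0.0 - 172.31.255.255)
  192.168.0.0/16 (192.168.0.0 - 192.168.255.255)
Private (in 10.0.0.0/8)


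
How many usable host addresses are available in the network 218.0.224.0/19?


Host bits = 32 - 19 = 13
Total addresses = 2^13 = 8192
Usable = total - 2 (network and broadcast)
Usable hosts: 8190


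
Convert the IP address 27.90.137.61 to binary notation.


27 = 00011011
90 = 01011010
137 = 10001001
61 = 00111101
Binary: 00011011.01011010.10001001.00111101


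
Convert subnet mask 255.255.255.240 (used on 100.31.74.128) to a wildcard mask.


Subnet mask: 255.255.255.240
Wildcard = 255.255.255.255 - subnet mask
255 - 255 = 0
255 - 255 = 0
255 - 255 = 0
255 - 240 = 15
Wildcard: 0.0.0.15


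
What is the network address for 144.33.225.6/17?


IP:   10010000.00100001.11100001.00000110
Mask: 11111111.11111111.10000000.00000000
AND operation:
Net:  10010000.00100001.10000000.00000000
Network: 144.33.128.0/17


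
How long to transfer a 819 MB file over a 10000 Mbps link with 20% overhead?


Effective throughput = 10000 * (1 - 20/100) = 8000 Mbps
File size in Mb = 819 * 8 = 6552 Mb
Time = 6552 / 8000
Time = 0.819 seconds


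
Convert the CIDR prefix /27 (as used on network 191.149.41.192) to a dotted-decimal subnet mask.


/27 means 27 network bits, 5 host bits
Binary: 11111111111111111111111111100000
Mask: 255.255.255.224


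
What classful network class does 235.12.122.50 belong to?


First octet: 235
Binary: 11101011
1110xxxx -> Class D (224-239)
Class D (multicast), default mask N/A


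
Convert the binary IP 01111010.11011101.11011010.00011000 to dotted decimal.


01111010 = 122
11011101 = 221
11011010 = 218
00011000 = 24
IP: 122.221.218.24


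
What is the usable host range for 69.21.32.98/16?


Network: 69.21.0.0
Broadcast: 69.21.255.255
First usable = network + 1
Last usable = broadcast - 1
Range: 69.21.0.1 to 69.21.255.254


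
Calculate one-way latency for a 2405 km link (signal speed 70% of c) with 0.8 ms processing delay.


Speed = 0.7 * 3e5 km/s = 210000 km/s
Propagation delay = 2405 / 210000 = 0.0115 s = 11.4524 ms
Processing delay = 0.8 ms
Total one-way latency = 12.2524 ms


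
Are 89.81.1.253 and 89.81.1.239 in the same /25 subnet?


Mask: 255.255.255.128
89.81.1.253 AND mask = 89.81.1.128
89.81.1.239 AND mask = 89.81.1.128
Yes, same subnet (89.81.1.128)


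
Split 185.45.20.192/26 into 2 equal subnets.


New prefix = 26 + 1 = 27
Each subnet has 32 addresses
  185.45.20.192/27
  185.45.20.224/27
Subnets: 185.45.20.192/27, 185.45.20.224/27


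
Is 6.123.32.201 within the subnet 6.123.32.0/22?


Subnet network: 6.123.32.0
Test IP AND mask: 6.123.32.0
Yes, 6.123.32.201 is in 6.123.32.0/22


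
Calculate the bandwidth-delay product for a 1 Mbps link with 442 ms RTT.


BDP = bandwidth * RTT
= 1 Mbps * 442 ms
= 1 * 1e6 * 442 / 1000 bits
= 442000 bits
= 55250 bytes
= 53.9551 KB
BDP = 442000 bits (55250 bytes)


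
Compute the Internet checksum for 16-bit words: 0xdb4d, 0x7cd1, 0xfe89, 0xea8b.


Sum all words (with carry folding):
+ 0xdb4d = 0xdb4d
+ 0x7cd1 = 0x581f
+ 0xfe89 = 0x56a9
+ 0xea8b = 0x4135
One's complement: ~0x4135
Checksum = 0xbeca


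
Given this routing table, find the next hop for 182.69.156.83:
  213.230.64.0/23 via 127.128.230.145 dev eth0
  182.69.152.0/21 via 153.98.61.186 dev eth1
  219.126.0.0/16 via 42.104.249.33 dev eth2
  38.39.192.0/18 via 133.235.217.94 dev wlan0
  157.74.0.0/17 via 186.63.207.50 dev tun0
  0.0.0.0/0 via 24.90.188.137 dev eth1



Longest prefix match for 182.69.156.83:
  /23 213.230.64.0: no
  /21 182.69.152.0: MATCH
  /16 219.126.0.0: no
  /18 38.39.192.0: no
  /17 157.74.0.0: no
  /0 0.0.0.0: MATCH
Selected: next-hop 153.98.61.186 via eth1 (matched /21)


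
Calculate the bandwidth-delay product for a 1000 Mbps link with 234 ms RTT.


BDP = bandwidth * RTT
= 1000 Mbps * 234 ms
= 1000 * 1e6 * 234 / 1000 bits
= 234000000 bits
= 29250000 bytes
= 28564.4531 KB
BDP = 234000000 bits (29250000 bytes)


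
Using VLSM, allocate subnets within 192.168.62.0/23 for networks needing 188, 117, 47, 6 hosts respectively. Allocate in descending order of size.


188 hosts -> /24 (254 usable): 192.168.62.0/24
117 hosts -> /25 (126 usable): 192.168.63.0/25
47 hosts -> /26 (62 usable): 192.168.63.128/26
6 hosts -> /29 (6 usable): 192.168.63.192/29
Allocation: 192.168.62.0/24 (188 hosts, 254 usable); 192.168.63.0/25 (117 hosts, 126 usable); 192.168.63.128/26 (47 hosts, 62 usable); 192.168.63.192/29 (6 hosts, 6 usable)


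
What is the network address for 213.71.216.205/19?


IP:   11010101.01000111.11011000.11001101
Mask: 11111111.11111111.11100000.00000000
AND operation:
Net:  11010101.01000111.11000000.00000000
Network: 213.71.192.0/19


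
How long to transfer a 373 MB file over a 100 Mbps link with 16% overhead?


Effective throughput = 100 * (1 - 16/100) = 84 Mbps
File size in Mb = 373 * 8 = 2984 Mb
Time = 2984 / 84
Time = 35.5238 seconds


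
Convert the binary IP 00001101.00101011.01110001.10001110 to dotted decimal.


00001101 = 13
00101011 = 43
01110001 = 113
10001110 = 142
IP: 13.43.113.142


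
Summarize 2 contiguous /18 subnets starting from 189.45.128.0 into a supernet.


Original prefix: /18
Number of subnets: 2 = 2^1
New prefix = 18 - 1 = 17
Supernet: 189.45.128.0/17


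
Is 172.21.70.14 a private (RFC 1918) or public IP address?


RFC 1918 private ranges:
  10.0.0.0/8 (10.0.0.0 - 10.255.255.255)
  172.16.0.0/12 (172.16.0.0 - 172.31.255.255)
  192.168.0.0/16 (192.168.0.0 - 192.168.255.255)
Private (in 172.16.0.0/12)


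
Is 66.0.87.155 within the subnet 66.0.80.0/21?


Subnet network: 66.0.80.0
Test IP AND mask: 66.0.80.0
Yes, 66.0.87.155 is in 66.0.80.0/21


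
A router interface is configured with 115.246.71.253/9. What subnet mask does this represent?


/9 means 9 network bits, 23 host bits
Binary: 11111111100000000000000000000000
Mask: 255.128.0.0


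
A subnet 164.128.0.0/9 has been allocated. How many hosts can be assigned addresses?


Host bits = 32 - 9 = 23
Total addresses = 2^23 = 8388608
Usable = total - 2 (network and broadcast)
Usable hosts: 8388606


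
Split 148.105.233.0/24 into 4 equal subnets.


New prefix = 24 + 2 = 26
Each subnet has 64 addresses
  148.105.233.0/26
  148.105.233.64/26
  148.105.233.128/26
  148.105.233.192/26
Subnets: 148.105.233.0/26, 148.105.233.64/26, 148.105.233.128/26, 148.105.233.192/26


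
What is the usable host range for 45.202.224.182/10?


Network: 45.192.0.0
Broadcast: 45.255.255.255
First usable = network + 1
Last usable = broadcast - 1
Range: 45.192.0.1 to 45.255.255.254


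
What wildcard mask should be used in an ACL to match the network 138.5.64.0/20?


Subnet mask: 255.255.240.0
Wildcard = 255.255.255.255 - subnet mask
255 - 255 = 0
255 - 255 = 0
255 - 240 = 15
255 - 0 = 255
Wildcard: 0.0.15.255


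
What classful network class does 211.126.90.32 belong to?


First octet: 211
Binary: 11010011
110xxxxx -> Class C (192-223)
Class C, default mask 255.255.255.0 (/24)


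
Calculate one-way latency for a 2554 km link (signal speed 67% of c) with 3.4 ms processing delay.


Speed = 0.67 * 3e5 km/s = 201000 km/s
Propagation delay = 2554 / 201000 = 0.0127 s = 12.7065 ms
Processing delay = 3.4 ms
Total one-way latency = 16.1065 ms


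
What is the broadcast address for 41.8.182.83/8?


Network: 41.0.0.0/8
Host bits = 24
Set all host bits to 1:
Broadcast: 41.255.255.255


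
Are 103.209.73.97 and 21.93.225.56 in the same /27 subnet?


Mask: 255.255.255.224
103.209.73.97 AND mask = 103.209.73.96
21.93.225.56 AND mask = 21.93.225.32
No, different subnets (103.209.73.96 vs 21.93.225.32)


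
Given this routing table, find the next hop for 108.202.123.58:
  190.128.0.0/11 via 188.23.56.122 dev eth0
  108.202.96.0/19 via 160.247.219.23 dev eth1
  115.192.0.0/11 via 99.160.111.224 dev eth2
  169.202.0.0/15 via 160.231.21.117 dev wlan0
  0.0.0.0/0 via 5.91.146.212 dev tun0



Longest prefix match for 108.202.123.58:
  /11 190.128.0.0: no
  /19 108.202.96.0: MATCH
  /11 115.192.0.0: no
  /15 169.202.0.0: no
  /0 0.0.0.0: MATCH
Selected: next-hop 160.247.219.23 via eth1 (matched /19)


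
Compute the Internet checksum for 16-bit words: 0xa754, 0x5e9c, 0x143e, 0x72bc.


Sum all words (with carry folding):
+ 0xa754 = 0xa754
+ 0x5e9c = 0x05f1
+ 0x143e = 0x1a2f
+ 0x72bc = 0x8ceb
One's complement: ~0x8ceb
Checksum = 0x7314


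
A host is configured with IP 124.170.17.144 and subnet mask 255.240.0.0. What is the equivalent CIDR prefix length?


Binary: 11111111.11110000.00000000.00000000
Count leading 1s
Prefix: /12


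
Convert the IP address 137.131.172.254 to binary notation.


137 = 10001001
131 = 10000011
172 = 10101100
254 = 11111110
Binary: 10001001.10000011.10101100.11111110


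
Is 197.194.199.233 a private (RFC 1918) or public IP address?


RFC 1918 private ranges:
  10.0.0.0/8 (10.0.0.0 - 10.255.255.255)
  172.16.0.0/12 (172.16.0.0 - 172.31.255.255)
  192.168.0.0/16 (192.168.0.0 - 192.168.255.255)
Public (not in any RFC 1918 range)


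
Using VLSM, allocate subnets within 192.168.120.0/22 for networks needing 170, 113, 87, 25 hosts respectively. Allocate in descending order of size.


170 hosts -> /24 (254 usable): 192.168.120.0/24
113 hosts -> /25 (126 usable): 192.168.121.0/25
87 hosts -> /25 (126 usable): 192.168.121.128/25
25 hosts -> /27 (30 usable): 192.168.122.0/27
Allocation: 192.168.120.0/24 (170 hosts, 254 usable); 192.168.121.0/25 (113 hosts, 126 usable); 192.168.121.128/25 (87 hosts, 126 usable); 192.168.122.0/27 (25 hosts, 30 usable)


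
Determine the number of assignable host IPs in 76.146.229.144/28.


Host bits = 32 - 28 = 4
Total addresses = 2^4 = 16
Usable = total - 2 (network and broadcast)
Usable hosts: 14


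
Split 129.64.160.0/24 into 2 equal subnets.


New prefix = 24 + 1 = 25
Each subnet has 128 addresses
  129.64.160.0/25
  129.64.160.128/25
Subnets: 129.64.160.0/25, 129.64.160.128/25


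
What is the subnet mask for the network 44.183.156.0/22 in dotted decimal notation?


/22 means 22 network bits, 10 host bits
Binary: 11111111111111111111110000000000
Mask: 255.255.252.0


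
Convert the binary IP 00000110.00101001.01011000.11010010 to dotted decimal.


00000110 = 6
00101001 = 41
01011000 = 88
11010010 = 210
IP: 6.41.88.210


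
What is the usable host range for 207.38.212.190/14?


Network: 207.36.0.0
Broadcast: 207.39.255.255
First usable = network + 1
Last usable = broadcast - 1
Range: 207.36.0.1 to 207.39.255.254


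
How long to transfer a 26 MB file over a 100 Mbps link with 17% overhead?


Effective throughput = 100 * (1 - 17/100) = 83 Mbps
File size in Mb = 26 * 8 = 208 Mb
Time = 208 / 83
Time = 2.506 seconds


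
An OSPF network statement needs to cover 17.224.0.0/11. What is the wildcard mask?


Subnet mask: 255.224.0.0
Wildcard = 255.255.255.255 - subnet mask
255 - 255 = 0
255 - 224 = 31
255 - 0 = 255
255 - 0 = 255
Wildcard: 0.31.255.255


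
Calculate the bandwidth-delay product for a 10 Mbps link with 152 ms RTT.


BDP = bandwidth * RTT
= 10 Mbps * 152 ms
= 10 * 1e6 * 152 / 1000 bits
= 1520000 bits
= 190000 bytes
= 185.5469 KB
BDP = 1520000 bits (190000 bytes)


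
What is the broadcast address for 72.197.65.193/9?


Network: 72.128.0.0/9
Host bits = 23
Set all host bits to 1:
Broadcast: 72.255.255.255


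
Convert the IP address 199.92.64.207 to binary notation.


199 = 11000111
92 = 01011100
64 = 01000000
207 = 11001111
Binary: 11000111.01011100.01000000.11001111


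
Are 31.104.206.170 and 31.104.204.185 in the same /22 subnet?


Mask: 255.255.252.0
31.104.206.170 AND mask = 31.104.204.0
31.104.204.185 AND mask = 31.104.204.0
Yes, same subnet (31.104.204.0)


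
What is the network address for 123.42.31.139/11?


IP:   01111011.00101010.00011111.10001011
Mask: 11111111.11100000.00000000.00000000
AND operation:
Net:  01111011.00100000.00000000.00000000
Network: 123.32.0.0/11


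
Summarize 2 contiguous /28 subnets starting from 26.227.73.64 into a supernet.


Original prefix: /28
Number of subnets: 2 = 2^1
New prefix = 28 - 1 = 27
Supernet: 26.227.73.64/27


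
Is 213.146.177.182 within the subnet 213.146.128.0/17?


Subnet network: 213.146.128.0
Test IP AND mask: 213.146.128.0
Yes, 213.146.177.182 is in 213.146.128.0/17


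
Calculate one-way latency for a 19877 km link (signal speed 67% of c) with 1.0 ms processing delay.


Speed = 0.67 * 3e5 km/s = 201000 km/s
Propagation delay = 19877 / 201000 = 0.0989 s = 98.8905 ms
Processing delay = 1.0 ms
Total one-way latency = 99.8905 ms


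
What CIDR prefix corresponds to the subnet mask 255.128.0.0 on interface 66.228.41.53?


Binary: 11111111.10000000.00000000.00000000
Count leading 1s
Prefix: /9


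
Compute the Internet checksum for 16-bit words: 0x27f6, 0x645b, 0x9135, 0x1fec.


Sum all words (with carry folding):
+ 0x27f6 = 0x27f6
+ 0x645b = 0x8c51
+ 0x9135 = 0x1d87
+ 0x1fec = 0x3d73
One's complement: ~0x3d73
Checksum = 0xc28c


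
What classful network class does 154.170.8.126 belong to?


First octet: 154
Binary: 10011010
10xxxxxx -> Class B (128-191)
Class B, default mask 255.255.0.0 (/16)


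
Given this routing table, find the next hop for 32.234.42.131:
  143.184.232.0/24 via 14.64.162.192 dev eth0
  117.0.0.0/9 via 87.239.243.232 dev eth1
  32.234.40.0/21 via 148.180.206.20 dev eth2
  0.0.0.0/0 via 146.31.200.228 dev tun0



Longest prefix match for 32.234.42.131:
  /24 143.184.232.0: no
  /9 117.0.0.0: no
  /21 32.234.40.0: MATCH
  /0 0.0.0.0: MATCH
Selected: next-hop 148.180.206.20 via eth2 (matched /21)


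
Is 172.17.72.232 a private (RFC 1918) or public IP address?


RFC 1918 private ranges:
  10.0.0.0/8 (10.0.0.0 - 10.255.255.255)
  172.16.0.0/12 (172.16.0.0 - 172.31.255.255)
  192.168.0.0/16 (192.168.0.0 - 192.168.255.255)
Private (in 172.16.0.0/12)


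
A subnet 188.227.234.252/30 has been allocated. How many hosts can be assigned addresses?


Host bits = 32 - 30 = 2
Total addresses = 2^2 = 4
Usable = total - 2 (network and broadcast)
Usable hosts: 2


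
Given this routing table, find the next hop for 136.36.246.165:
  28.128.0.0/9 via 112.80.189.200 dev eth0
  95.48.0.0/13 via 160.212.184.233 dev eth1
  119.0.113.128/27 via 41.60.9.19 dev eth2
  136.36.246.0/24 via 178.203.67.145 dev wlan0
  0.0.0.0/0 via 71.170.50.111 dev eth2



Longest prefix match for 136.36.246.165:
  /9 28.128.0.0: no
  /13 95.48.0.0: no
  /27 119.0.113.128: no
  /24 136.36.246.0: MATCH
  /0 0.0.0.0: MATCH
Selected: next-hop 178.203.67.145 via wlan0 (matched /24)


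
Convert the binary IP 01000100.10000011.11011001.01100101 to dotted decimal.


01000100 = 68
10000011 = 131
11011001 = 217
01100101 = 101
IP: 68.131.217.101


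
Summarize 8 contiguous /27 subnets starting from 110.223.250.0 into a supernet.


Original prefix: /27
Number of subnets: 8 = 2^3
New prefix = 27 - 3 = 24
Supernet: 110.223.250.0/24


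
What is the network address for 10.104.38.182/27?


IP:   00001010.01101000.00100110.10110110
Mask: 11111111.11111111.11111111.11100000
AND operation:
Net:  00001010.01101000.00100110.10100000
Network: 10.104.38.160/27


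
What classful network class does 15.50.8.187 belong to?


First octet: 15
Binary: 00001111
0xxxxxxx -> Class A (1-126)
Class A, default mask 255.0.0.0 (/8)


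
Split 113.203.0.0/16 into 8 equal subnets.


New prefix = 16 + 3 = 19
Each subnet has 8192 addresses
  113.203.0.0/19
  113.203.32.0/19
  113.203.64.0/19
  113.203.96.0/19
  113.203.128.0/19
  113.203.160.0/19
  113.203.192.0/19
  113.203.224.0/19
Subnets: 113.203.0.0/19, 113.203.32.0/19, 113.203.64.0/19, 113.203.96.0/19, 113.203.128.0/19, 113.203.160.0/19, 113.203.192.0/19, 113.203.224.0/19


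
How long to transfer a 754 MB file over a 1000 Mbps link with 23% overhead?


Effective throughput = 1000 * (1 - 23/100) = 770 Mbps
File size in Mb = 754 * 8 = 6032 Mb
Time = 6032 / 770
Time = 7.8338 seconds


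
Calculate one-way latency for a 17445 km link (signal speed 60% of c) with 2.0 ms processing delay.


Speed = 0.6 * 3e5 km/s = 180000 km/s
Propagation delay = 17445 / 180000 = 0.0969 s = 96.9167 ms
Processing delay = 2.0 ms
Total one-way latency = 98.9167 ms


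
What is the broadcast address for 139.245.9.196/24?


Network: 139.245.9.0/24
Host bits = 8
Set all host bits to 1:
Broadcast: 139.245.9.255


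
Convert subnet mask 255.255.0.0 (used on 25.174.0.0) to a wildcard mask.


Subnet mask: 255.255.0.0
Wildcard = 255.255.255.255 - subnet mask
255 - 255 = 0
255 - 255 = 0
255 - 0 = 255
255 - 0 = 255
Wildcard: 0.0.255.255


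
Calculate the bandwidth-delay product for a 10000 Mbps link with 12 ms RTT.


BDP = bandwidth * RTT
= 10000 Mbps * 12 ms
= 10000 * 1e6 * 12 / 1000 bits
= 120000000 bits
= 15000000 bytes
= 14648.4375 KB
BDP = 120000000 bits (15000000 bytes)


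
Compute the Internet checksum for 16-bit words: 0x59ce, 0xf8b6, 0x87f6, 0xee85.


Sum all words (with carry folding):
+ 0x59ce = 0x59ce
+ 0xf8b6 = 0x5285
+ 0x87f6 = 0xda7b
+ 0xee85 = 0xc901
One's complement: ~0xc901
Checksum = 0x36fe


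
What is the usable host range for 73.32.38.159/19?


Network: 73.32.32.0
Broadcast: 73.32.63.255
First usable = network + 1
Last usable = broadcast - 1
Range: 73.32.32.1 to 73.32.63.254


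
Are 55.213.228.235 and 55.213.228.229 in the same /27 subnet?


Mask: 255.255.255.224
55.213.228.235 AND mask = 55.213.228.224
55.213.228.229 AND mask = 55.213.228.224
Yes, same subnet (55.213.228.224)


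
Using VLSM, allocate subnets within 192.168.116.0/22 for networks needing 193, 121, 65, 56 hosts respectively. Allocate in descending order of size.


193 hosts -> /24 (254 usable): 192.168.116.0/24
121 hosts -> /25 (126 usable): 192.168.117.0/25
65 hosts -> /25 (126 usable): 192.168.117.128/25
56 hosts -> /26 (62 usable): 192.168.118.0/26
Allocation: 192.168.116.0/24 (193 hosts, 254 usable); 192.168.117.0/25 (121 hosts, 126 usable); 192.168.117.128/25 (65 hosts, 126 usable); 192.168.118.0/26 (56 hosts, 62 usable)


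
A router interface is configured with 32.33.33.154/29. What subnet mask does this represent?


/29 means 29 network bits, 3 host bits
Binary: 11111111111111111111111111111000
Mask: 255.255.255.248


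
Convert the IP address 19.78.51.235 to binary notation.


19 = 00010011
78 = 01001110
51 = 00110011
235 = 11101011
Binary: 00010011.01001110.00110011.11101011


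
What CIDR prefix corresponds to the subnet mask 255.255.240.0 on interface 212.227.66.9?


Binary: 11111111.11111111.11110000.00000000
Count leading 1s
Prefix: /20


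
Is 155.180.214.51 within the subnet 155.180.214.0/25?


Subnet network: 155.180.214.0
Test IP AND mask: 155.180.214.0
Yes, 155.180.214.51 is in 155.180.214.0/25


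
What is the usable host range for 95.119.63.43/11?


Network: 95.96.0.0
Broadcast: 95.127.255.255
First usable = network + 1
Last usable = broadcast - 1
Range: 95.96.0.1 to 95.127.255.254


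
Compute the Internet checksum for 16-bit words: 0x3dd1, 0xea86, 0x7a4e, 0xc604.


Sum all words (with carry folding):
+ 0x3dd1 = 0x3dd1
+ 0xea86 = 0x2858
+ 0x7a4e = 0xa2a6
+ 0xc604 = 0x68ab
One's complement: ~0x68ab
Checksum = 0x9754


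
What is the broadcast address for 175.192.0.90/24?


Network: 175.192.0.0/24
Host bits = 8
Set all host bits to 1:
Broadcast: 175.192.0.255


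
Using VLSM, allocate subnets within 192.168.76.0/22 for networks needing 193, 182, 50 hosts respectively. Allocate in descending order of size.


193 hosts -> /24 (254 usable): 192.168.76.0/24
182 hosts -> /24 (254 usable): 192.168.77.0/24
50 hosts -> /26 (62 usable): 192.168.78.0/26
Allocation: 192.168.76.0/24 (193 hosts, 254 usable); 192.168.77.0/24 (182 hosts, 254 usable); 192.168.78.0/26 (50 hosts, 62 usable)


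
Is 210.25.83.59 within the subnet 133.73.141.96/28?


Subnet network: 133.73.141.96
Test IP AND mask: 210.25.83.48
No, 210.25.83.59 is not in 133.73.141.96/28


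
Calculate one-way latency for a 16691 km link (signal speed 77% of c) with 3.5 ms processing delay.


Speed = 0.77 * 3e5 km/s = 231000 km/s
Propagation delay = 16691 / 231000 = 0.0723 s = 72.2554 ms
Processing delay = 3.5 ms
Total one-way latency = 75.7554 ms


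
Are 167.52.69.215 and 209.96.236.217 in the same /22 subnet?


Mask: 255.255.252.0
167.52.69.215 AND mask = 167.52.68.0
209.96.236.217 AND mask = 209.96.236.0
No, different subnets (167.52.68.0 vs 209.96.236.0)


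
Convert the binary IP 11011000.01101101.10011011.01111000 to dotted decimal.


11011000 = 216
01101101 = 109
10011011 = 155
01111000 = 120
IP: 216.109.155.120


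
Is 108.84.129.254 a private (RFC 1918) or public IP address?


RFC 1918 private ranges:
  10.0.0.0/8 (10.0.0.0 - 10.255.255.255)
  172.16.0.0/12 (172.16.0.0 - 172.31.255.255)
  192.168.0.0/16 (192.168.0.0 - 192.168.255.255)
Public (not in any RFC 1918 range)


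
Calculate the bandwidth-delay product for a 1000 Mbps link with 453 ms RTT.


BDP = bandwidth * RTT
= 1000 Mbps * 453 ms
= 1000 * 1e6 * 453 / 1000 bits
= 453000000 bits
= 56625000 bytes
= 55297.8516 KB
BDP = 453000000 bits (56625000 bytes)


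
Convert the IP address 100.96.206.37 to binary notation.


100 = 01100100
96 = 01100000
206 = 11001110
37 = 00100101
Binary: 01100100.01100000.11001110.00100101


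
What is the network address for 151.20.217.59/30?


IP:   10010111.00010100.11011001.00111011
Mask: 11111111.11111111.11111111.11111100
AND operation:
Net:  10010111.00010100.11011001.00111000
Network: 151.20.217.56/30


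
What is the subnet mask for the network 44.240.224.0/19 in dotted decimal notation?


/19 means 19 network bits, 13 host bits
Binary: 11111111111111111110000000000000
Mask: 255.255.224.0


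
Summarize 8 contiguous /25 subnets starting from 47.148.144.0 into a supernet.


Original prefix: /25
Number of subnets: 8 = 2^3
New prefix = 25 - 3 = 22
Supernet: 47.148.144.0/22


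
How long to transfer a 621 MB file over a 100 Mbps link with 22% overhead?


Effective throughput = 100 * (1 - 22/100) = 78 Mbps
File size in Mb = 621 * 8 = 4968 Mb
Time = 4968 / 78
Time = 63.6923 seconds


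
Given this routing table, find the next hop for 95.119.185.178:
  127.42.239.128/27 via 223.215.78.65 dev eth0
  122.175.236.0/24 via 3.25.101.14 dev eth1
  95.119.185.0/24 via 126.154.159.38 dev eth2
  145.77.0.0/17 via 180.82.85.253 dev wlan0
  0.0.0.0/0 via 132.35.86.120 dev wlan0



Longest prefix match for 95.119.185.178:
  /27 127.42.239.128: no
  /24 122.175.236.0: no
  /24 95.119.185.0: MATCH
  /17 145.77.0.0: no
  /0 0.0.0.0: MATCH
Selected: next-hop 126.154.159.38 via eth2 (matched /24)


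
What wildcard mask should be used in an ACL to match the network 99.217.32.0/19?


Subnet mask: 255.255.224.0
Wildcard = 255.255.255.255 - subnet mask
255 - 255 = 0
255 - 255 = 0
255 - 224 = 31
255 - 0 = 255
Wildcard: 0.0.31.255


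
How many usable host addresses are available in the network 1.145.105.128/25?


Host bits = 32 - 25 = 7
Total addresses = 2^7 = 128
Usable = total - 2 (network and broadcast)
Usable hosts: 126


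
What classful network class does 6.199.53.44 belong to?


First octet: 6
Binary: 00000110
0xxxxxxx -> Class A (1-126)
Class A, default mask 255.0.0.0 (/8)


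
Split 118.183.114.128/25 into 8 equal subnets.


New prefix = 25 + 3 = 28
Each subnet has 16 addresses
  118.183.114.128/28
  118.183.114.144/28
  118.183.114.160/28
  118.183.114.176/28
  118.183.114.192/28
  118.183.114.208/28
  118.183.114.224/28
  118.183.114.240/28
Subnets: 118.183.114.128/28, 118.183.114.144/28, 118.183.114.160/28, 118.183.114.176/28, 118.183.114.192/28, 118.183.114.208/28, 118.183.114.224/28, 118.183.114.240/28


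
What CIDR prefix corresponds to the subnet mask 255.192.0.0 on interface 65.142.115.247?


Binary: 11111111.11000000.00000000.00000000
Count leading 1s
Prefix: /10


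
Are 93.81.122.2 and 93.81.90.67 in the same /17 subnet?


Mask: 255.255.128.0
93.81.122.2 AND mask = 93.81.0.0
93.81.90.67 AND mask = 93.81.0.0
Yes, same subnet (93.81.0.0)


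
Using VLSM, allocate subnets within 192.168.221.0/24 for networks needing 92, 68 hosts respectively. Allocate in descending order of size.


92 hosts -> /25 (126 usable): 192.168.221.0/25
68 hosts -> /25 (126 usable): 192.168.221.128/25
Allocation: 192.168.221.0/25 (92 hosts, 126 usable); 192.168.221.128/25 (68 hosts, 126 usable)


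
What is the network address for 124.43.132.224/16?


IP:   01111100.00101011.10000100.11100000
Mask: 11111111.11111111.00000000.00000000
AND operation:
Net:  01111100.00101011.00000000.00000000
Network: 124.43.0.0/16


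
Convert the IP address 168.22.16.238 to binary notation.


168 = 10101000
22 = 00010110
16 = 00010000
238 = 11101110
Binary: 10101000.00010110.00010000.11101110


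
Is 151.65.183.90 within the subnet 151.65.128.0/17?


Subnet network: 151.65.128.0
Test IP AND mask: 151.65.128.0
Yes, 151.65.183.90 is in 151.65.128.0/17


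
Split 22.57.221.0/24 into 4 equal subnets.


New prefix = 24 + 2 = 26
Each subnet has 64 addresses
  22.57.221.0/26
  22.57.221.64/26
  22.57.221.128/26
  22.57.221.192/26
Subnets: 22.57.221.0/26, 22.57.221.64/26, 22.57.221.128/26, 22.57.221.192/26


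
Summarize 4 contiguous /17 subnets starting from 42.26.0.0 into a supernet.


Original prefix: /17
Number of subnets: 4 = 2^2
New prefix = 17 - 2 = 15
Supernet: 42.26.0.0/15


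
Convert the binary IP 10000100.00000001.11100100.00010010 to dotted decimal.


10000100 = 132
00000001 = 1
11100100 = 228
00010010 = 18
IP: 132.1.228.18


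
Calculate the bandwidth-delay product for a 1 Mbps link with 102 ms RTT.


BDP = bandwidth * RTT
= 1 Mbps * 102 ms
= 1 * 1e6 * 102 / 1000 bits
= 102000 bits
= 12750 bytes
= 12.4512 KB
BDP = 102000 bits (12750 bytes)


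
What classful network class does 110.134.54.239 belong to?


First octet: 110
Binary: 01101110
0xxxxxxx -> Class A (1-126)
Class A, default mask 255.0.0.0 (/8)


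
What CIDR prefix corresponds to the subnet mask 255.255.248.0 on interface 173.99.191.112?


Binary: 11111111.11111111.11111000.00000000
Count leading 1s
Prefix: /21


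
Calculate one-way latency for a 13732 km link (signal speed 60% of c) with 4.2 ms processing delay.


Speed = 0.6 * 3e5 km/s = 180000 km/s
Propagation delay = 13732 / 180000 = 0.0763 s = 76.2889 ms
Processing delay = 4.2 ms
Total one-way latency = 80.4889 ms


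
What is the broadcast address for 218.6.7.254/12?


Network: 218.0.0.0/12
Host bits = 20
Set all host bits to 1:
Broadcast: 218.15.255.255


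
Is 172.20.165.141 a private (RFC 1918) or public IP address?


RFC 1918 private ranges:
  10.0.0.0/8 (10.0.0.0 - 10.255.255.255)
  172.16.0.0/12 (172.16.0.0 - 172.31.255.255)
  192.168.0.0/16 (192.168.0.0 - 192.168.255.255)
Private (in 172.16.0.0/12)


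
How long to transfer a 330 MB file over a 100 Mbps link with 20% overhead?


Effective throughput = 100 * (1 - 20/100) = 80 Mbps
File size in Mb = 330 * 8 = 2640 Mb
Time = 2640 / 80
Time = 33 seconds


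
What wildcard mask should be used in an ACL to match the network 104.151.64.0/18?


Subnet mask: 255.255.192.0
Wildcard = 255.255.255.255 - subnet mask
255 - 255 = 0
255 - 255 = 0
255 - 192 = 63
255 - 0 = 255
Wildcard: 0.0.63.255


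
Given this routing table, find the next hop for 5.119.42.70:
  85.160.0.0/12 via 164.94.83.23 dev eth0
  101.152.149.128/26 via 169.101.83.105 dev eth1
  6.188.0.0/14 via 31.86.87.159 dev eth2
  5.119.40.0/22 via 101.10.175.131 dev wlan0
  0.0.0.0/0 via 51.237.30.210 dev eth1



Longest prefix match for 5.119.42.70:
  /12 85.160.0.0: no
  /26 101.152.149.128: no
  /14 6.188.0.0: no
  /22 5.119.40.0: MATCH
  /0 0.0.0.0: MATCH
Selected: next-hop 101.10.175.131 via wlan0 (matched /22)


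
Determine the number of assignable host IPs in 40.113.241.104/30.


Host bits = 32 - 30 = 2
Total addresses = 2^2 = 4
Usable = total - 2 (network and broadcast)
Usable hosts: 2


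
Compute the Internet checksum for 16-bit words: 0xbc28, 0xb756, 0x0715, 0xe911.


Sum all words (with carry folding):
+ 0xbc28 = 0xbc28
+ 0xb756 = 0x737f
+ 0x0715 = 0x7a94
+ 0xe911 = 0x63a6
One's complement: ~0x63a6
Checksum = 0x9c59


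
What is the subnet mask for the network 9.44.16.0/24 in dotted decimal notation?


/24 means 24 network bits, 8 host bits
Binary: 11111111111111111111111100000000
Mask: 255.255.255.0


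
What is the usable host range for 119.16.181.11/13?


Network: 119.16.0.0
Broadcast: 119.23.255.255
First usable = network + 1
Last usable = broadcast - 1
Range: 119.16.0.1 to 119.23.255.254


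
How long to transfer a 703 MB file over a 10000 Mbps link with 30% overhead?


Effective throughput = 10000 * (1 - 30/100) = 7000 Mbps
File size in Mb = 703 * 8 = 5624 Mb
Time = 5624 / 7000
Time = 0.8034 seconds


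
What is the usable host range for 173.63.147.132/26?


Network: 173.63.147.128
Broadcast: 173.63.147.191
First usable = network + 1
Last usable = broadcast - 1
Range: 173.63.147.129 to 173.63.147.190


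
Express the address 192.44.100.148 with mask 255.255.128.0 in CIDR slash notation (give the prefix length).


Binary: 11111111.11111111.10000000.00000000
Count leading 1s
Prefix: /17


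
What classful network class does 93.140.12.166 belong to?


First octet: 93
Binary: 01011101
0xxxxxxx -> Class A (1-126)
Class A, default mask 255.0.0.0 (/8)


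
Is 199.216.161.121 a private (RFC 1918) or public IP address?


RFC 1918 private ranges:
  10.0.0.0/8 (10.0.0.0 - 10.255.255.255)
  172.16.0.0/12 (172.16.0.0 - 172.31.255.255)
  192.168.0.0/16 (192.168.0.0 - 192.168.255.255)
Public (not in any RFC 1918 range)


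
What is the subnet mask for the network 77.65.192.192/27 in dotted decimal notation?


/27 means 27 network bits, 5 host bits
Binary: 11111111111111111111111111100000
Mask: 255.255.255.224


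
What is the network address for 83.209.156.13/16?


IP:   01010011.11010001.10011100.00001101
Mask: 11111111.11111111.00000000.00000000
AND operation:
Net:  01010011.11010001.00000000.00000000
Network: 83.209.0.0/16


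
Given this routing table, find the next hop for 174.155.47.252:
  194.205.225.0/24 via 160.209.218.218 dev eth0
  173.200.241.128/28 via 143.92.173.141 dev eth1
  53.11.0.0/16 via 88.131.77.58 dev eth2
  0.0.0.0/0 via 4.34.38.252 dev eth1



Longest prefix match for 174.155.47.252:
  /24 194.205.225.0: no
  /28 173.200.241.128: no
  /16 53.11.0.0: no
  /0 0.0.0.0: MATCH
Selected: next-hop 4.34.38.252 via eth1 (matched /0)


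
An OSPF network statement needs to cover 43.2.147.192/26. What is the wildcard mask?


Subnet mask: 255.255.255.192
Wildcard = 255.255.255.255 - subnet mask
255 - 255 = 0
255 - 255 = 0
255 - 255 = 0
255 - 192 = 63
Wildcard: 0.0.0.63


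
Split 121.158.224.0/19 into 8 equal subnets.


New prefix = 19 + 3 = 22
Each subnet has 1024 addresses
  121.158.224.0/22
  121.158.228.0/22
  121.158.232.0/22
  121.158.236.0/22
  121.158.240.0/22
  121.158.244.0/22
  121.158.248.0/22
  121.158.252.0/22
Subnets: 121.158.224.0/22, 121.158.228.0/22, 121.158.232.0/22, 121.158.236.0/22, 121.158.240.0/22, 121.158.244.0/22, 121.158.248.0/22, 121.158.252.0/22


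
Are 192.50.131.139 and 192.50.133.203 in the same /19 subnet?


Mask: 255.255.224.0
192.50.131.139 AND mask = 192.50.128.0
192.50.133.203 AND mask = 192.50.128.0
Yes, same subnet (192.50.128.0)


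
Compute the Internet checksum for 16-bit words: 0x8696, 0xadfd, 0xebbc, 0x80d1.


Sum all words (with carry folding):
+ 0x8696 = 0x8696
+ 0xadfd = 0x3494
+ 0xebbc = 0x2051
+ 0x80d1 = 0xa122
One's complement: ~0xa122
Checksum = 0x5edd


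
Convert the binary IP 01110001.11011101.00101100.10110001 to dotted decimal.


01110001 = 113
11011101 = 221
00101100 = 44
10110001 = 177
IP: 113.221.44.177


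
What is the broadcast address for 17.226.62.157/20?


Network: 17.226.48.0/20
Host bits = 12
Set all host bits to 1:
Broadcast: 17.226.63.255


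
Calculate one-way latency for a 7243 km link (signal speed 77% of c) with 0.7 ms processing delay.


Speed = 0.77 * 3e5 km/s = 231000 km/s
Propagation delay = 7243 / 231000 = 0.0314 s = 31.355 ms
Processing delay = 0.7 ms
Total one-way latency = 32.055 ms


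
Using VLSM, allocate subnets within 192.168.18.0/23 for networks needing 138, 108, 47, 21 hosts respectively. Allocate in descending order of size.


138 hosts -> /24 (254 usable): 192.168.18.0/24
108 hosts -> /25 (126 usable): 192.168.19.0/25
47 hosts -> /26 (62 usable): 192.168.19.128/26
21 hosts -> /27 (30 usable): 192.168.19.192/27
Allocation: 192.168.18.0/24 (138 hosts, 254 usable); 192.168.19.0/25 (108 hosts, 126 usable); 192.168.19.128/26 (47 hosts, 62 usable); 192.168.19.192/27 (21 hosts, 30 usable)


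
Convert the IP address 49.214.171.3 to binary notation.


49 = 00110001
214 = 11010110
171 = 10101011
3 = 00000011
Binary: 00110001.11010110.10101011.00000011


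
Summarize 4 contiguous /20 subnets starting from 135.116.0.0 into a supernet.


Original prefix: /20
Number of subnets: 4 = 2^2
New prefix = 20 - 2 = 18
Supernet: 135.116.0.0/18


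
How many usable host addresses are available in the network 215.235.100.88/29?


Host bits = 32 - 29 = 3
Total addresses = 2^3 = 8
Usable = total - 2 (network and broadcast)
Usable hosts: 6


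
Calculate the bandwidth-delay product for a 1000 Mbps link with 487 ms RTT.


BDP = bandwidth * RTT
= 1000 Mbps * 487 ms
= 1000 * 1e6 * 487 / 1000 bits
= 487000000 bits
= 60875000 bytes
= 59448.2422 KB
BDP = 487000000 bits (60875000 bytes)


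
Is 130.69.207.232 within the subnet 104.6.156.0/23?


Subnet network: 104.6.156.0
Test IP AND mask: 130.69.206.0
No, 130.69.207.232 is not in 104.6.156.0/23


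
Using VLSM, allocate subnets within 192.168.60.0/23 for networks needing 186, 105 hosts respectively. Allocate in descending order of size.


186 hosts -> /24 (254 usable): 192.168.60.0/24
105 hosts -> /25 (126 usable): 192.168.61.0/25
Allocation: 192.168.60.0/24 (186 hosts, 254 usable); 192.168.61.0/25 (105 hosts, 126 usable)


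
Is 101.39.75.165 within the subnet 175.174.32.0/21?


Subnet network: 175.174.32.0
Test IP AND mask: 101.39.72.0
No, 101.39.75.165 is not in 175.174.32.0/21


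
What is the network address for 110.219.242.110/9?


IP:   01101110.11011011.11110010.01101110
Mask: 11111111.10000000.00000000.00000000
AND operation:
Net:  01101110.10000000.00000000.00000000
Network: 110.128.0.0/9


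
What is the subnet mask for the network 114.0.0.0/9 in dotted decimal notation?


/9 means 9 network bits, 23 host bits
Binary: 11111111100000000000000000000000
Mask: 255.128.0.0


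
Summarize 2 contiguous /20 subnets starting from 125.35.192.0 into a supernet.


Original prefix: /20
Number of subnets: 2 = 2^1
New prefix = 20 - 1 = 19
Supernet: 125.35.192.0/19
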